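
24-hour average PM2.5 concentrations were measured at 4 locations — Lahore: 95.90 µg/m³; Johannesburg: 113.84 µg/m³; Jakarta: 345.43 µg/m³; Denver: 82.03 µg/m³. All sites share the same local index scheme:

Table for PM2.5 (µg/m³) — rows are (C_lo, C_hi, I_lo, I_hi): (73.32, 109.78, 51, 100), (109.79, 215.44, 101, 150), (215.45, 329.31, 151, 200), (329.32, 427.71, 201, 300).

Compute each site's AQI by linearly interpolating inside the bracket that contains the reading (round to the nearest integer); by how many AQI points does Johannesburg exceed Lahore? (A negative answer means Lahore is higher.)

Lahore 95.90: bracket 73.32–109.78 → index 51–100; slope 49/36.46, offset 22.58.
AQI = 51 + 49/36.46·22.58 ≈ 81.35 ⇒ 81.
Johannesburg: 113.84 ∈ [109.79, 215.44] ↔ index [101, 150].
101 + (113.84−109.79)·(150−101)/(215.44−109.79) = 101 + 4.05·49/105.65 ≈ 102.88, so AQI = 103.
Jakarta 345.43: bracket 329.32–427.71 → index 201–300; slope 99/98.39, offset 16.11.
AQI = 201 + 99/98.39·16.11 ≈ 217.21 ⇒ 217.
Denver: 82.03 lies in 73.32–109.78, so I_lo=51, I_hi=100, C_lo=73.32, C_hi=109.78.
(100−51)/(109.78−73.32) × (82.03−73.32) + 51 = 49/36.46 × 8.71 + 51 ≈ 62.71 → 63.
AQIs: Lahore=81, Johannesburg=103, Jakarta=217, Denver=63. Johannesburg (103) − Lahore (81) = 22.

22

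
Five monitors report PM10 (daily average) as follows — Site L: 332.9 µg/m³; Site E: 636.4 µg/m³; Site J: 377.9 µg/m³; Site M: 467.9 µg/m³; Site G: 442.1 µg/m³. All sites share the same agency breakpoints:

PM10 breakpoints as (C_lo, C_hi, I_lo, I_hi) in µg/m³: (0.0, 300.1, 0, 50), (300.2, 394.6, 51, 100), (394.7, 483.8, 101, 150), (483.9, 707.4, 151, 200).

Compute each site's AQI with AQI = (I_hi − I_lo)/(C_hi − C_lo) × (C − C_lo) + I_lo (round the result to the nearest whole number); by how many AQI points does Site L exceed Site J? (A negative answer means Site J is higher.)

Site L: row 300.2–394.6 (AQI 51–100). (100−51)·(332.9−300.2)/(394.6−300.2) + 51 = 49·32.7/94.4 + 51 ≈ 67.97 → 68.
Site E: 636.4 lies in 483.9–707.4, so I_lo=151, I_hi=200, C_lo=483.9, C_hi=707.4.
(200−151)/(707.4−483.9) × (636.4−483.9) + 151 = 49/223.5 × 152.5 + 151 ≈ 184.43 → 184.
Site J 377.9: bracket 300.2–394.6 → index 51–100; slope 49/94.4, offset 77.7.
AQI = 51 + 49/94.4·77.7 ≈ 91.33 ⇒ 91.
Site M 467.9: bracket 394.7–483.8 → index 101–150; slope 49/89.1, offset 73.2.
AQI = 101 + 49/89.1·73.2 ≈ 141.26 ⇒ 141.
Site G 442.1: bracket 394.7–483.8 → index 101–150; slope 49/89.1, offset 47.4.
AQI = 101 + 49/89.1·47.4 ≈ 127.07 ⇒ 127.
AQIs: Site L=68, Site E=184, Site J=91, Site M=141, Site G=127. Site L (68) − Site J (91) = -23.

-23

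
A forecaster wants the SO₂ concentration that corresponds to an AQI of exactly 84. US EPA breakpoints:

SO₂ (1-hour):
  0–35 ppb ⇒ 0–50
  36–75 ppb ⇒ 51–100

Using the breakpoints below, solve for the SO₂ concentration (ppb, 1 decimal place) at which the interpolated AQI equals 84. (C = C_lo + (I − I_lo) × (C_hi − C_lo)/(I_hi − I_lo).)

AQI 84 lies in the 51–100 band, which corresponds to 36–75 ppb.
C = 36 + (84−51)×(75−36)/(100−51) = 36 + 33×39/49 ≈ 62.265 ppb → 62.3 ppb to 1 dp.

62.3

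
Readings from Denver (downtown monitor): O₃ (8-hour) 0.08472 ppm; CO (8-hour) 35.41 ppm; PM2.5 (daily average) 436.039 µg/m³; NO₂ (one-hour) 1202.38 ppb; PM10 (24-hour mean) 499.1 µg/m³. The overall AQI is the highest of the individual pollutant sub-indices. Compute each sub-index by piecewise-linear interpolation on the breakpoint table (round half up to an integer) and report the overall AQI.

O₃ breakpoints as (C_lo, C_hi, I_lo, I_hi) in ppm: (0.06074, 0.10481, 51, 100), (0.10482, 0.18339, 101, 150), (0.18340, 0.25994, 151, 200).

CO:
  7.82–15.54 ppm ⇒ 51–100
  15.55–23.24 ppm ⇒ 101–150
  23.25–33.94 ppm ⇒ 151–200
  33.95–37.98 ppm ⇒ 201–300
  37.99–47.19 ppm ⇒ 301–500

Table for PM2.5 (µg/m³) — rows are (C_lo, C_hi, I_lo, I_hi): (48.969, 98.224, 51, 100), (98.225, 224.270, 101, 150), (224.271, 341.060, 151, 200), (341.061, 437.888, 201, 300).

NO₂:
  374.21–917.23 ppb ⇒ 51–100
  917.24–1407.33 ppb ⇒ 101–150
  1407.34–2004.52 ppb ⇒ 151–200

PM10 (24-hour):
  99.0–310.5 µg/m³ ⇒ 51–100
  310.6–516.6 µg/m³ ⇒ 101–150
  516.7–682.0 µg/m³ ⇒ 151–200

298

O₃: 0.08472 lies in 0.06074–0.10481, so I_lo=51, I_hi=100, C_lo=0.06074, C_hi=0.10481.
(100−51)/(0.10481−0.06074) × (0.08472−0.06074) + 51 = 49/0.04407 × 0.02398 + 51 ≈ 77.66 → 78.
CO 35.41: bracket 33.95–37.98 → index 201–300; slope 99/4.03, offset 1.46.
AQI = 201 + 99/4.03·1.46 ≈ 236.87 ⇒ 237.
PM2.5: row 341.061–437.888 (AQI 201–300). (300−201)·(436.039−341.061)/(437.888−341.061) + 201 = 99·94.978/96.827 + 201 ≈ 298.11 → 298.
NO₂: row 917.24–1407.33 (AQI 101–150). (150−101)·(1202.38−917.24)/(1407.33−917.24) + 101 = 49·285.14/490.09 + 101 ≈ 129.51 → 130.
PM10: 499.1 lies in 310.6–516.6, so I_lo=101, I_hi=150, C_lo=310.6, C_hi=516.6.
(150−101)/(516.6−310.6) × (499.1−310.6) + 101 = 49/206.0 × 188.5 + 101 ≈ 145.84 → 146.
Sub-indices: O₃→78, CO→237, PM2.5→298, NO₂→130, PM10→146. Overall AQI = max = 298; dominant pollutant is PM2.5.
AQI 298: Very Unhealthy.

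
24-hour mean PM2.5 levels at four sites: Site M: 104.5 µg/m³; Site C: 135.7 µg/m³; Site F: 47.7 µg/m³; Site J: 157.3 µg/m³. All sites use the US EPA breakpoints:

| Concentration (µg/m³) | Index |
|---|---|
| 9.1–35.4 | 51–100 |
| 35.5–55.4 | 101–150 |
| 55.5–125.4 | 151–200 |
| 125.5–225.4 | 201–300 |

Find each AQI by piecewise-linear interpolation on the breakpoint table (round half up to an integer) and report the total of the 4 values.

Site M: row 55.5–125.4 (AQI 151–200). (200−151)·(104.5−55.5)/(125.4−55.5) + 151 = 49·49.0/69.9 + 151 ≈ 185.35 → 185.
Site C: 135.7 ∈ [125.5, 225.4] ↔ index [201, 300].
201 + (135.7−125.5)·(300−201)/(225.4−125.5) = 201 + 10.2·99/99.9 ≈ 211.11, so AQI = 211.
Site F: 47.7 lies in 35.5–55.4, so I_lo=101, I_hi=150, C_lo=35.5, C_hi=55.4.
(150−101)/(55.4−35.5) × (47.7−35.5) + 101 = 49/19.9 × 12.2 + 101 ≈ 131.04 → 131.
Site J 157.3: bracket 125.5–225.4 → index 201–300; slope 99/99.9, offset 31.8.
AQI = 201 + 99/99.9·31.8 ≈ 232.51 ⇒ 233.
AQIs: Site M=185, Site C=211, Site F=131, Site J=233. Sum = 185 + 211 + 131 + 233 = 760.

760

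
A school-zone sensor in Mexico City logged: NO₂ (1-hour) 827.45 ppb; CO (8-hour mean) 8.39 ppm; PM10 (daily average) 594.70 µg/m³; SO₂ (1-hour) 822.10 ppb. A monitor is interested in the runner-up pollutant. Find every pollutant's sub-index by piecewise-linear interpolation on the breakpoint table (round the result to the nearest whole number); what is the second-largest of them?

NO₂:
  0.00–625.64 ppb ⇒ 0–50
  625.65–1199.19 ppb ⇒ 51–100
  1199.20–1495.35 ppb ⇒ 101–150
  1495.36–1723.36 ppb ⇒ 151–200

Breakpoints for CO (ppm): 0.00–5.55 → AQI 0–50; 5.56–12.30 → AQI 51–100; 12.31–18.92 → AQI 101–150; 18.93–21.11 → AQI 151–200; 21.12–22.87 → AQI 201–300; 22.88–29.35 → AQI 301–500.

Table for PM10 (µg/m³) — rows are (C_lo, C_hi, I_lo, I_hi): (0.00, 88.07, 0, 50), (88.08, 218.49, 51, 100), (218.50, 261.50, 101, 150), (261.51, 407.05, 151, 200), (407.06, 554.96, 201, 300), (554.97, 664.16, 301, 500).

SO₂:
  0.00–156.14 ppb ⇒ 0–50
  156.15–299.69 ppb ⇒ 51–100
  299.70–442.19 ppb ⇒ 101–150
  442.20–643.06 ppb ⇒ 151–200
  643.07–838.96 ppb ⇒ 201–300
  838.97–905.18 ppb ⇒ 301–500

NO₂: 827.45 lies in 625.65–1199.19, so I_lo=51, I_hi=100, C_lo=625.65, C_hi=1199.19.
(100−51)/(1199.19−625.65) × (827.45−625.65) + 51 = 49/573.54 × 201.80 + 51 ≈ 68.24 → 68.
CO: 8.39 ∈ [5.56, 12.30] ↔ index [51, 100].
51 + (8.39−5.56)·(100−51)/(12.30−5.56) = 51 + 2.83·49/6.74 ≈ 71.57, so AQI = 72.
PM10: 594.70 ∈ [554.97, 664.16] ↔ index [301, 500].
301 + (594.70−554.97)·(500−301)/(664.16−554.97) = 301 + 39.73·199/109.19 ≈ 373.41, so AQI = 373.
SO₂: row 643.07–838.96 (AQI 201–300). (300−201)·(822.10−643.07)/(838.96−643.07) + 201 = 99·179.03/195.89 + 201 ≈ 291.48 → 291.
Sub-indices: NO₂→68, CO→72, PM10→373, SO₂→291. Ranked high→low: 373, 291, 72, 68. Second-highest sub-index = 291.

291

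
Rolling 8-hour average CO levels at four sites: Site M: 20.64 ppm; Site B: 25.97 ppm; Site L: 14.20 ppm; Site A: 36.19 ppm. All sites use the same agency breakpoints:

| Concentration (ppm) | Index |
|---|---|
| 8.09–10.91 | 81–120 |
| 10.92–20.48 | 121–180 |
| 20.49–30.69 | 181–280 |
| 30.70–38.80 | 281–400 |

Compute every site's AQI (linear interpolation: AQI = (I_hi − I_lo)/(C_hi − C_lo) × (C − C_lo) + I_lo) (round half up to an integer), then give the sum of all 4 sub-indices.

919

Site M: 20.64 lies in 20.49–30.69, so I_lo=181, I_hi=280, C_lo=20.49, C_hi=30.69.
(280−181)/(30.69−20.49) × (20.64−20.49) + 181 = 99/10.20 × 0.15 + 181 ≈ 182.46 → 182.
Site B: 25.97 ∈ [20.49, 30.69] ↔ index [181, 280].
181 + (25.97−20.49)·(280−181)/(30.69−20.49) = 181 + 5.48·99/10.20 ≈ 234.19, so AQI = 234.
Site L: 14.20 ∈ [10.92, 20.48] ↔ index [121, 180].
121 + (14.20−10.92)·(180−121)/(20.48−10.92) = 121 + 3.28·59/9.56 ≈ 141.24, so AQI = 141.
Site A 36.19: bracket 30.70–38.80 → index 281–400; slope 119/8.10, offset 5.49.
AQI = 281 + 119/8.10·5.49 ≈ 361.66 ⇒ 362.
AQIs: Site M=182, Site B=234, Site L=141, Site A=362. Sum = 182 + 234 + 141 + 362 = 919.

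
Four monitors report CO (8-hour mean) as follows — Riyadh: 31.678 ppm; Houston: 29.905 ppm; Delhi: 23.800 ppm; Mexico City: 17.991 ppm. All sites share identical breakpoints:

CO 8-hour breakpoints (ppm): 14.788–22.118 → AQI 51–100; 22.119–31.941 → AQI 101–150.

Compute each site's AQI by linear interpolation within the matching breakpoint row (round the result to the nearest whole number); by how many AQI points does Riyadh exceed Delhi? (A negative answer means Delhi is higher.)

Riyadh: 31.678 ∈ [22.119, 31.941] ↔ index [101, 150].
101 + (31.678−22.119)·(150−101)/(31.941−22.119) = 101 + 9.559·49/9.822 ≈ 148.69, so AQI = 149.
Houston: 29.905 ∈ [22.119, 31.941] ↔ index [101, 150].
101 + (29.905−22.119)·(150−101)/(31.941−22.119) = 101 + 7.786·49/9.822 ≈ 139.84, so AQI = 140.
Delhi: 23.800 lies in 22.119–31.941, so I_lo=101, I_hi=150, C_lo=22.119, C_hi=31.941.
(150−101)/(31.941−22.119) × (23.800−22.119) + 101 = 49/9.822 × 1.681 + 101 ≈ 109.39 → 109.
Mexico City: 17.991 ∈ [14.788, 22.118] ↔ index [51, 100].
51 + (17.991−14.788)·(100−51)/(22.118−14.788) = 51 + 3.203·49/7.330 ≈ 72.41, so AQI = 72.
AQIs: Riyadh=149, Houston=140, Delhi=109, Mexico City=72. Riyadh (149) − Delhi (109) = 40.

40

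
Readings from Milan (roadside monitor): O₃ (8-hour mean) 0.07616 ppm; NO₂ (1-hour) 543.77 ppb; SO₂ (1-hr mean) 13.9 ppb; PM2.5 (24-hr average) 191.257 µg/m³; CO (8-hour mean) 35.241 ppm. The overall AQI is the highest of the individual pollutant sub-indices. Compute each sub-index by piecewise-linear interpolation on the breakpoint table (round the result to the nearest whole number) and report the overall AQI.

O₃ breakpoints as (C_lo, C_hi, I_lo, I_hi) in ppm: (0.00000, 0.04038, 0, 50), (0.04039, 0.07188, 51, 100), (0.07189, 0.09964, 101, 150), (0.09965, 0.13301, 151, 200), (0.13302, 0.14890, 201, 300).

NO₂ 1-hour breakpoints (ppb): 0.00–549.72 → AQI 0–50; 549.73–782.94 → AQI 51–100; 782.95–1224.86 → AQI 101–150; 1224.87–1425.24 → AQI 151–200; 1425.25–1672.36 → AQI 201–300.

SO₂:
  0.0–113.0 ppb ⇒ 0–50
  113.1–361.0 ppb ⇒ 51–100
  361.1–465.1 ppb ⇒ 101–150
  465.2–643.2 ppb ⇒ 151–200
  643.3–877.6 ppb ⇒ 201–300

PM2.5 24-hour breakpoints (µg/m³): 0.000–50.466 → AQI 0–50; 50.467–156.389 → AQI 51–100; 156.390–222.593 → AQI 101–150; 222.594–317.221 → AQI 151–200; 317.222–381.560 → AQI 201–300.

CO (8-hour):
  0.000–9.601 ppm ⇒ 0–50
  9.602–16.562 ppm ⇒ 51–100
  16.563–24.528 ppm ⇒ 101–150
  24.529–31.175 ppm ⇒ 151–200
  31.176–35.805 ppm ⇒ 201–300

288

O₃: 0.07616 ∈ [0.07189, 0.09964] ↔ index [101, 150].
101 + (0.07616−0.07189)·(150−101)/(0.09964−0.07189) = 101 + 0.00427·49/0.02775 ≈ 108.54, so AQI = 109.
NO₂: row 0.00–549.72 (AQI 0–50). (50−0)·(543.77−0.00)/(549.72−0.00) + 0 = 50·543.77/549.72 + 0 ≈ 49.46 → 49.
SO₂: 13.9 ∈ [0.0, 113.0] ↔ index [0, 50].
0 + (13.9−0.0)·(50−0)/(113.0−0.0) = 0 + 13.9·50/113.0 ≈ 6.15, so AQI = 6.
PM2.5: row 156.390–222.593 (AQI 101–150). (150−101)·(191.257−156.390)/(222.593−156.390) + 101 = 49·34.867/66.203 + 101 ≈ 126.81 → 127.
CO: row 31.176–35.805 (AQI 201–300). (300−201)·(35.241−31.176)/(35.805−31.176) + 201 = 99·4.065/4.629 + 201 ≈ 287.94 → 288.
Sub-indices: O₃→109, NO₂→49, SO₂→6, PM2.5→127, CO→288. Overall AQI = max = 288; dominant pollutant is CO.
AQI 288: Very Unhealthy.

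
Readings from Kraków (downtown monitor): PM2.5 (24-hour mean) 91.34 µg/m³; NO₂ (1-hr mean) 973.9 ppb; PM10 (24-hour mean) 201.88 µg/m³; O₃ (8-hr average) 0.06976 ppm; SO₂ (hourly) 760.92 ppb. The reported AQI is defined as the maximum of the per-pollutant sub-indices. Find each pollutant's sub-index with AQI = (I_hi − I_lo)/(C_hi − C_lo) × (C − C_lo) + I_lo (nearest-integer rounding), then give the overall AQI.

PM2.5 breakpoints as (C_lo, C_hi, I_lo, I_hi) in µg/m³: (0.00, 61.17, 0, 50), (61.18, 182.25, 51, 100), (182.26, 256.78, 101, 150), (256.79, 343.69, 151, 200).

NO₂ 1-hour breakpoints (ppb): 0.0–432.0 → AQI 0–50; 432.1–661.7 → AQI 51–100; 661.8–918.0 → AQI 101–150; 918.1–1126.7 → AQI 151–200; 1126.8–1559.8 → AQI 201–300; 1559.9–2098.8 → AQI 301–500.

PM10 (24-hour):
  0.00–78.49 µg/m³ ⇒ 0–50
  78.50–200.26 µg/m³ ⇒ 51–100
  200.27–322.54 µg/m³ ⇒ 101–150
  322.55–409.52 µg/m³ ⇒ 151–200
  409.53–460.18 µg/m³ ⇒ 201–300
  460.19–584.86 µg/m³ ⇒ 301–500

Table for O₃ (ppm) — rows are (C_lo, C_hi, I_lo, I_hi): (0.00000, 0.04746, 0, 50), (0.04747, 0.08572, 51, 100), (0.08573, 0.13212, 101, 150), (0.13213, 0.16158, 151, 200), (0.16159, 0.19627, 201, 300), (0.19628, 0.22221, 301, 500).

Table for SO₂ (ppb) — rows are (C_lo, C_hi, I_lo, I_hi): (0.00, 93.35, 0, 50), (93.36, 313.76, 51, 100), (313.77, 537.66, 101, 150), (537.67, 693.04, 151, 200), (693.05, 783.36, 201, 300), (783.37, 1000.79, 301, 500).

PM2.5: 91.34 lies in 61.18–182.25, so I_lo=51, I_hi=100, C_lo=61.18, C_hi=182.25.
(100−51)/(182.25−61.18) × (91.34−61.18) + 51 = 49/121.07 × 30.16 + 51 ≈ 63.21 → 63.
NO₂: row 918.1–1126.7 (AQI 151–200). (200−151)·(973.9−918.1)/(1126.7−918.1) + 151 = 49·55.8/208.6 + 151 ≈ 164.11 → 164.
PM10 201.88: bracket 200.27–322.54 → index 101–150; slope 49/122.27, offset 1.61.
AQI = 101 + 49/122.27·1.61 ≈ 101.65 ⇒ 102.
O₃: 0.06976 lies in 0.04747–0.08572, so I_lo=51, I_hi=100, C_lo=0.04747, C_hi=0.08572.
(100−51)/(0.08572−0.04747) × (0.06976−0.04747) + 51 = 49/0.03825 × 0.02229 + 51 ≈ 79.55 → 80.
SO₂: 760.92 ∈ [693.05, 783.36] ↔ index [201, 300].
201 + (760.92−693.05)·(300−201)/(783.36−693.05) = 201 + 67.87·99/90.31 ≈ 275.40, so AQI = 275.
Sub-indices: PM2.5→63, NO₂→164, PM10→102, O₃→80, SO₂→275. Overall AQI = max = 275; dominant pollutant is SO₂.

275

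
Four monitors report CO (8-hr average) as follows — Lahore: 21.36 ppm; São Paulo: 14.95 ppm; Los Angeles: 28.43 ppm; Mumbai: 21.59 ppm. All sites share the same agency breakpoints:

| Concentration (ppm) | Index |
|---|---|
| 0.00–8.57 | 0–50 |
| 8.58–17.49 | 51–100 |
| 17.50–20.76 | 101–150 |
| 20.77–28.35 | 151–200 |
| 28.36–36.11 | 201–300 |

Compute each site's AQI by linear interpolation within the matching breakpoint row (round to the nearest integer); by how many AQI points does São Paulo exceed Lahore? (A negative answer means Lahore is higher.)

Lahore: 21.36 ∈ [20.77, 28.35] ↔ index [151, 200].
151 + (21.36−20.77)·(200−151)/(28.35−20.77) = 151 + 0.59·49/7.58 ≈ 154.81, so AQI = 155.
São Paulo 14.95: bracket 8.58–17.49 → index 51–100; slope 49/8.91, offset 6.37.
AQI = 51 + 49/8.91·6.37 ≈ 86.03 ⇒ 86.
Los Angeles 28.43: bracket 28.36–36.11 → index 201–300; slope 99/7.75, offset 0.07.
AQI = 201 + 99/7.75·0.07 ≈ 201.89 ⇒ 202.
Mumbai: 21.59 ∈ [20.77, 28.35] ↔ index [151, 200].
151 + (21.59−20.77)·(200−151)/(28.35−20.77) = 151 + 0.82·49/7.58 ≈ 156.30, so AQI = 156.
AQIs: Lahore=155, São Paulo=86, Los Angeles=202, Mumbai=156. São Paulo (86) − Lahore (155) = -69.

-69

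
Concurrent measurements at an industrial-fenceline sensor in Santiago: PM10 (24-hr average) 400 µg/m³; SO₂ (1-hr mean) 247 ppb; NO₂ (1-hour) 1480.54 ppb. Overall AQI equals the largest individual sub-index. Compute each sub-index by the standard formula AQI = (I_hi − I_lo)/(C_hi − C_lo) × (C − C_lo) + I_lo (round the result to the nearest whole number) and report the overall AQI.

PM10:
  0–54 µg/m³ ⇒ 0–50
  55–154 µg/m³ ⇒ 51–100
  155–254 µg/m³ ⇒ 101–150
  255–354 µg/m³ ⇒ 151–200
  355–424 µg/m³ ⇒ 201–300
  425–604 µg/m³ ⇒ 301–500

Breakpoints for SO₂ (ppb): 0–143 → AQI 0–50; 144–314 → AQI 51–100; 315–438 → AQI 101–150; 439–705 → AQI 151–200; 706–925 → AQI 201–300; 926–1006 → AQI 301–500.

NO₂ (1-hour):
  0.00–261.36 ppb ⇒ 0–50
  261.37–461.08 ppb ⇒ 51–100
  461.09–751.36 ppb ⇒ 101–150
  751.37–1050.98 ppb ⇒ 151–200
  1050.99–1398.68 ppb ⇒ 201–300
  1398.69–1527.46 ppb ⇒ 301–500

PM10: 400 lies in 355–424, so I_lo=201, I_hi=300, C_lo=355, C_hi=424.
(300−201)/(424−355) × (400−355) + 201 = 99/69 × 45 + 201 ≈ 265.57 → 266.
SO₂: 247 lies in 144–314, so I_lo=51, I_hi=100, C_lo=144, C_hi=314.
(100−51)/(314−144) × (247−144) + 51 = 49/170 × 103 + 51 ≈ 80.69 → 81.
NO₂ 1480.54: bracket 1398.69–1527.46 → index 301–500; slope 199/128.77, offset 81.85.
AQI = 301 + 199/128.77·81.85 ≈ 427.49 ⇒ 427.
Sub-indices: PM10→266, SO₂→81, NO₂→427. Overall AQI = max = 427; dominant pollutant is NO₂.
AQI 427: Hazardous.

427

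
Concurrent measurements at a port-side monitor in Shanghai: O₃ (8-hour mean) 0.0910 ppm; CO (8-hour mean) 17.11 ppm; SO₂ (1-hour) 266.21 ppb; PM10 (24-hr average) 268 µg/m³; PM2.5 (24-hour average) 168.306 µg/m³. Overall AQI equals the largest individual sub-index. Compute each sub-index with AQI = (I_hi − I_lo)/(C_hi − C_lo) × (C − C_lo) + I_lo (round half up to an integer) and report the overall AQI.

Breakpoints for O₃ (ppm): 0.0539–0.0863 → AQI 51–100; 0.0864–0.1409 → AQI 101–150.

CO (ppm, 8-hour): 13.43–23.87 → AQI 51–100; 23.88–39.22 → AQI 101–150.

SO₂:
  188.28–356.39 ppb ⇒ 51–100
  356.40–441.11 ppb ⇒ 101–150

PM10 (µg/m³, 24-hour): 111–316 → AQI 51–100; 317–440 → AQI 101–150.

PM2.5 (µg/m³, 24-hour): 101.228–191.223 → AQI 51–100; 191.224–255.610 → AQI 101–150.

105

O₃: 0.0910 lies in 0.0864–0.1409, so I_lo=101, I_hi=150, C_lo=0.0864, C_hi=0.1409.
(150−101)/(0.1409−0.0864) × (0.0910−0.0864) + 101 = 49/0.0545 × 0.0046 + 101 ≈ 105.14 → 105.
CO: row 13.43–23.87 (AQI 51–100). (100−51)·(17.11−13.43)/(23.87−13.43) + 51 = 49·3.68/10.44 + 51 ≈ 68.27 → 68.
SO₂: row 188.28–356.39 (AQI 51–100). (100−51)·(266.21−188.28)/(356.39−188.28) + 51 = 49·77.93/168.11 + 51 ≈ 73.71 → 74.
PM10: 268 lies in 111–316, so I_lo=51, I_hi=100, C_lo=111, C_hi=316.
(100−51)/(316−111) × (268−111) + 51 = 49/205 × 157 + 51 ≈ 88.53 → 89.
PM2.5 168.306: bracket 101.228–191.223 → index 51–100; slope 49/89.995, offset 67.078.
AQI = 51 + 49/89.995·67.078 ≈ 87.52 ⇒ 88.
Sub-indices: O₃→105, CO→68, SO₂→74, PM10→89, PM2.5→88. Overall AQI = max = 105; dominant pollutant is O₃.
AQI 105: Unhealthy for Sensitive Groups.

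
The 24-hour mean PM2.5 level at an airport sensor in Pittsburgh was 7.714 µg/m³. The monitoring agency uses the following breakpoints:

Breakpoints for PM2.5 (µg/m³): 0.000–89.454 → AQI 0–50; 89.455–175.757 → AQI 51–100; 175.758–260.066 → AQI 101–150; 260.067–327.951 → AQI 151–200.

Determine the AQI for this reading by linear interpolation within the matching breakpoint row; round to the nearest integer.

PM2.5: 7.714 lies in 0.000–89.454, so I_lo=0, I_hi=50, C_lo=0.000, C_hi=89.454.
(50−0)/(89.454−0.000) × (7.714−0.000) + 0 = 50/89.454 × 7.714 + 0 ≈ 4.31 → 4.

4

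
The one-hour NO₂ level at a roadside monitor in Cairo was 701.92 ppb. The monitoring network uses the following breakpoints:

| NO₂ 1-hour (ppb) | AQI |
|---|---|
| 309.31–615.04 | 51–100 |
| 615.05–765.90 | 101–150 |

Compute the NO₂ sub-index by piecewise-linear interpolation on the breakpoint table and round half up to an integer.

129

NO₂: 701.92 lies in 615.05–765.90, so I_lo=101, I_hi=150, C_lo=615.05, C_hi=765.90.
(150−101)/(765.90−615.05) × (701.92−615.05) + 101 = 49/150.85 × 86.87 + 101 ≈ 129.22 → 129.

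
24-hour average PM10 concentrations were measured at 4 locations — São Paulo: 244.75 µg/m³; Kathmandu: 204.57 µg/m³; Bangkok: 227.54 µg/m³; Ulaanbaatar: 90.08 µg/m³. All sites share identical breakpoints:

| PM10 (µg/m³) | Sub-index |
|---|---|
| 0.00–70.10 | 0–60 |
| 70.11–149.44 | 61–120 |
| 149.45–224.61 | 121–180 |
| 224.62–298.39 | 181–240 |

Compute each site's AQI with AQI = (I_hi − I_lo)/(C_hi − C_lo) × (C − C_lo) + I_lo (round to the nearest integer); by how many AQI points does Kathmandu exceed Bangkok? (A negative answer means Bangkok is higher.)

São Paulo: 244.75 lies in 224.62–298.39, so I_lo=181, I_hi=240, C_lo=224.62, C_hi=298.39.
(240−181)/(298.39−224.62) × (244.75−224.62) + 181 = 59/73.77 × 20.13 + 181 ≈ 197.10 → 197.
Kathmandu: 204.57 ∈ [149.45, 224.61] ↔ index [121, 180].
121 + (204.57−149.45)·(180−121)/(224.61−149.45) = 121 + 55.12·59/75.16 ≈ 164.27, so AQI = 164.
Bangkok: row 224.62–298.39 (AQI 181–240). (240−181)·(227.54−224.62)/(298.39−224.62) + 181 = 59·2.92/73.77 + 181 ≈ 183.34 → 183.
Ulaanbaatar: 90.08 lies in 70.11–149.44, so I_lo=61, I_hi=120, C_lo=70.11, C_hi=149.44.
(120−61)/(149.44−70.11) × (90.08−70.11) + 61 = 59/79.33 × 19.97 + 61 ≈ 75.85 → 76.
AQIs: São Paulo=197, Kathmandu=164, Bangkok=183, Ulaanbaatar=76. Kathmandu (164) − Bangkok (183) = -19.

-19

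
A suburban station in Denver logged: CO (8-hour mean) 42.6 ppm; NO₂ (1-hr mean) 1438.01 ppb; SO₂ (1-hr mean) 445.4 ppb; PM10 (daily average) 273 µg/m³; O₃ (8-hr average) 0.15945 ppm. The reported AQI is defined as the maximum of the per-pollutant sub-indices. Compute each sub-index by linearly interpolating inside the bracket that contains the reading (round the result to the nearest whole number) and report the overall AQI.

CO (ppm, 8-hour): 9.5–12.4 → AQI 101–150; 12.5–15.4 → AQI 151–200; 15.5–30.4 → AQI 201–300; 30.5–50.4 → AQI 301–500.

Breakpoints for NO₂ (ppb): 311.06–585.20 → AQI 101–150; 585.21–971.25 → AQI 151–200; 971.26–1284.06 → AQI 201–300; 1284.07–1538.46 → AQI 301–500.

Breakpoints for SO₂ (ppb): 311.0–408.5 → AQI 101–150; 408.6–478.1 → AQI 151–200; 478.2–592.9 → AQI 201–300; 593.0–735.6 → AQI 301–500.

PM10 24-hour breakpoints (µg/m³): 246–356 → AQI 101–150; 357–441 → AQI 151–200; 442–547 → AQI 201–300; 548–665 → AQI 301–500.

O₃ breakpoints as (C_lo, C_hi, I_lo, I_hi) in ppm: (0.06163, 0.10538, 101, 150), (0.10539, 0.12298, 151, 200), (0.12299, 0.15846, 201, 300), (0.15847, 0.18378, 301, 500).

CO: 42.6 ∈ [30.5, 50.4] ↔ index [301, 500].
301 + (42.6−30.5)·(500−301)/(50.4−30.5) = 301 + 12.1·199/19.9 ≈ 422.00, so AQI = 422.
NO₂: 1438.01 ∈ [1284.07, 1538.46] ↔ index [301, 500].
301 + (1438.01−1284.07)·(500−301)/(1538.46−1284.07) = 301 + 153.94·199/254.39 ≈ 421.42, so AQI = 421.
SO₂ 445.4: bracket 408.6–478.1 → index 151–200; slope 49/69.5, offset 36.8.
AQI = 151 + 49/69.5·36.8 ≈ 176.95 ⇒ 177.
PM10: row 246–356 (AQI 101–150). (150−101)·(273−246)/(356−246) + 101 = 49·27/110 + 101 ≈ 113.03 → 113.
O₃: row 0.15847–0.18378 (AQI 301–500). (500−301)·(0.15945−0.15847)/(0.18378−0.15847) + 301 = 199·0.00098/0.02531 + 301 ≈ 308.71 → 309.
Sub-indices: CO→422, NO₂→421, SO₂→177, PM10→113, O₃→309. Overall AQI = max = 422; dominant pollutant is CO.

422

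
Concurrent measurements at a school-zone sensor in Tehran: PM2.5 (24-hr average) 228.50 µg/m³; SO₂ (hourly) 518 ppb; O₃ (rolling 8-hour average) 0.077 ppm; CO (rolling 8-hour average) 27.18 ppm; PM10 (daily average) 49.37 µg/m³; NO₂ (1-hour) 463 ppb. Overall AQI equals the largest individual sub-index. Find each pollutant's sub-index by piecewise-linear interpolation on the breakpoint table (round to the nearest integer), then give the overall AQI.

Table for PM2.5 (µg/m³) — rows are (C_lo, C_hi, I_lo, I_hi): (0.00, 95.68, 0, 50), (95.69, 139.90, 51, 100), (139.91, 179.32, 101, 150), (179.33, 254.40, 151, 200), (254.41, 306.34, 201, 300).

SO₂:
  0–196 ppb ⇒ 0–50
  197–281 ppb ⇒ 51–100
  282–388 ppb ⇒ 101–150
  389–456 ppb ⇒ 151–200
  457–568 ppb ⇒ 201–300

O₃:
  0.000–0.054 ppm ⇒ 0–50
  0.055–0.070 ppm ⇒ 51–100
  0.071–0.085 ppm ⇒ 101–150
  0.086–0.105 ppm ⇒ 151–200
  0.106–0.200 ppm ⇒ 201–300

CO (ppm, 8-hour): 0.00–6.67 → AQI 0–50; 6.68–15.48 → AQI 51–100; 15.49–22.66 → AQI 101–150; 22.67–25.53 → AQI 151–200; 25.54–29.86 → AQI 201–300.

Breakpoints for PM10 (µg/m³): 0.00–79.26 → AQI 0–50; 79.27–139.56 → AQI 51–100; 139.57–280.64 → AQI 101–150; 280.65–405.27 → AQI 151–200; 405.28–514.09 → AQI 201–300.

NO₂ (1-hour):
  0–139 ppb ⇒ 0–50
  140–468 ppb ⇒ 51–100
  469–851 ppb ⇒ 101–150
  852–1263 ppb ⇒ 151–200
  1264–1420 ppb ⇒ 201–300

PM2.5: row 179.33–254.40 (AQI 151–200). (200−151)·(228.50−179.33)/(254.40−179.33) + 151 = 49·49.17/75.07 + 151 ≈ 183.09 → 183.
SO₂: 518 lies in 457–568, so I_lo=201, I_hi=300, C_lo=457, C_hi=568.
(300−201)/(568−457) × (518−457) + 201 = 99/111 × 61 + 201 ≈ 255.41 → 255.
O₃: 0.077 ∈ [0.071, 0.085] ↔ index [101, 150].
101 + (0.077−0.071)·(150−101)/(0.085−0.071) = 101 + 0.006·49/0.014 ≈ 122.00, so AQI = 122.
CO: 27.18 lies in 25.54–29.86, so I_lo=201, I_hi=300, C_lo=25.54, C_hi=29.86.
(300−201)/(29.86−25.54) × (27.18−25.54) + 201 = 99/4.32 × 1.64 + 201 ≈ 238.58 → 239.
PM10: 49.37 ∈ [0.00, 79.26] ↔ index [0, 50].
0 + (49.37−0.00)·(50−0)/(79.26−0.00) = 0 + 49.37·50/79.26 ≈ 31.14, so AQI = 31.
NO₂: 463 ∈ [140, 468] ↔ index [51, 100].
51 + (463−140)·(100−51)/(468−140) = 51 + 323·49/328 ≈ 99.25, so AQI = 99.
Sub-indices: PM2.5→183, SO₂→255, O₃→122, CO→239, PM10→31, NO₂→99. Overall AQI = max = 255; dominant pollutant is SO₂.

255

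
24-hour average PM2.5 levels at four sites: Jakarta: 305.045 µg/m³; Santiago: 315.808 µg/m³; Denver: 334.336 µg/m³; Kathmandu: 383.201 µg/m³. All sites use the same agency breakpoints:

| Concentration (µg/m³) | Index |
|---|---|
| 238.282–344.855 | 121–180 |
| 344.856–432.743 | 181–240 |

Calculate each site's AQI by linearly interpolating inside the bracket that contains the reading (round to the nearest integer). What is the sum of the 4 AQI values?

Jakarta: 305.045 lies in 238.282–344.855, so I_lo=121, I_hi=180, C_lo=238.282, C_hi=344.855.
(180−121)/(344.855−238.282) × (305.045−238.282) + 121 = 59/106.573 × 66.763 + 121 ≈ 157.96 → 158.
Santiago: row 238.282–344.855 (AQI 121–180). (180−121)·(315.808−238.282)/(344.855−238.282) + 121 = 59·77.526/106.573 + 121 ≈ 163.92 → 164.
Denver: 334.336 lies in 238.282–344.855, so I_lo=121, I_hi=180, C_lo=238.282, C_hi=344.855.
(180−121)/(344.855−238.282) × (334.336−238.282) + 121 = 59/106.573 × 96.054 + 121 ≈ 174.18 → 174.
Kathmandu: 383.201 ∈ [344.856, 432.743] ↔ index [181, 240].
181 + (383.201−344.856)·(240−181)/(432.743−344.856) = 181 + 38.345·59/87.887 ≈ 206.74, so AQI = 207.
AQIs: Jakarta=158, Santiago=164, Denver=174, Kathmandu=207. Sum = 158 + 164 + 174 + 207 = 703.

703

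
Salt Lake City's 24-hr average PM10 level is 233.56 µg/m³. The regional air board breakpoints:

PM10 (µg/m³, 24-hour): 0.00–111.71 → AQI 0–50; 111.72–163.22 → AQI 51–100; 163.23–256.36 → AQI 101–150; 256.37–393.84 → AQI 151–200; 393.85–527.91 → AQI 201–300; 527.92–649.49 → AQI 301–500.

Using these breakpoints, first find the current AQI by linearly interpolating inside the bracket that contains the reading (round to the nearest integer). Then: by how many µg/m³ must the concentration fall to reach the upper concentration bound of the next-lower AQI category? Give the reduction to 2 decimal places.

PM10: 233.56 ∈ [163.23, 256.36] ↔ index [101, 150].
101 + (233.56−163.23)·(150−101)/(256.36−163.23) = 101 + 70.33·49/93.13 ≈ 138.00, so AQI = 138.
Current AQI 138 is in the Unhealthy for Sensitive Groups range (101–150). The next-lower category tops out at AQI 100, whose upper concentration bound is 163.22 µg/m³.
Reduction needed = 233.56 − 163.22 = 70.34 µg/m³.

70.34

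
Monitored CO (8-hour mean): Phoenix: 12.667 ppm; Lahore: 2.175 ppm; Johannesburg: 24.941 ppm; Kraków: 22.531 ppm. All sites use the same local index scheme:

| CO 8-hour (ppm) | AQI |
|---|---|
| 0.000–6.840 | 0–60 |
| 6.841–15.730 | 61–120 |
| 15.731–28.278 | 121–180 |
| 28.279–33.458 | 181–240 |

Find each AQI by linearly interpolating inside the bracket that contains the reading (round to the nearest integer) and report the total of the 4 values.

436

Phoenix 12.667: bracket 6.841–15.730 → index 61–120; slope 59/8.889, offset 5.826.
AQI = 61 + 59/8.889·5.826 ≈ 99.67 ⇒ 100.
Lahore 2.175: bracket 0.000–6.840 → index 0–60; slope 60/6.840, offset 2.175.
AQI = 0 + 60/6.840·2.175 ≈ 19.08 ⇒ 19.
Johannesburg: 24.941 lies in 15.731–28.278, so I_lo=121, I_hi=180, C_lo=15.731, C_hi=28.278.
(180−121)/(28.278−15.731) × (24.941−15.731) + 121 = 59/12.547 × 9.210 + 121 ≈ 164.31 → 164.
Kraków: 22.531 ∈ [15.731, 28.278] ↔ index [121, 180].
121 + (22.531−15.731)·(180−121)/(28.278−15.731) = 121 + 6.800·59/12.547 ≈ 152.98, so AQI = 153.
AQIs: Phoenix=100, Lahore=19, Johannesburg=164, Kraków=153. Sum = 100 + 19 + 164 + 153 = 436.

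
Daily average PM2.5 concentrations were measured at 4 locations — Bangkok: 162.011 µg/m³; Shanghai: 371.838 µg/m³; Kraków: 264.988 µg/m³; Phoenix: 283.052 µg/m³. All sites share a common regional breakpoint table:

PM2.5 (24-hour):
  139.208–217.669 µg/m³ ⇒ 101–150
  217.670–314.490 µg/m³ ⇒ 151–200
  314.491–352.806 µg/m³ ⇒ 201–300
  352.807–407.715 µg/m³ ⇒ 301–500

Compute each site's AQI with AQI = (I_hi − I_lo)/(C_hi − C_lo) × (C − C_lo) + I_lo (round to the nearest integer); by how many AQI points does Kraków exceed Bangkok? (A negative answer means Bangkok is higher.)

60

Bangkok: row 139.208–217.669 (AQI 101–150). (150−101)·(162.011−139.208)/(217.669−139.208) + 101 = 49·22.803/78.461 + 101 ≈ 115.24 → 115.
Shanghai: 371.838 ∈ [352.807, 407.715] ↔ index [301, 500].
301 + (371.838−352.807)·(500−301)/(407.715−352.807) = 301 + 19.031·199/54.908 ≈ 369.97, so AQI = 370.
Kraków: 264.988 ∈ [217.670, 314.490] ↔ index [151, 200].
151 + (264.988−217.670)·(200−151)/(314.490−217.670) = 151 + 47.318·49/96.820 ≈ 174.95, so AQI = 175.
Phoenix: 283.052 lies in 217.670–314.490, so I_lo=151, I_hi=200, C_lo=217.670, C_hi=314.490.
(200−151)/(314.490−217.670) × (283.052−217.670) + 151 = 49/96.820 × 65.382 + 151 ≈ 184.09 → 184.
AQIs: Bangkok=115, Shanghai=370, Kraków=175, Phoenix=184. Kraków (175) − Bangkok (115) = 60.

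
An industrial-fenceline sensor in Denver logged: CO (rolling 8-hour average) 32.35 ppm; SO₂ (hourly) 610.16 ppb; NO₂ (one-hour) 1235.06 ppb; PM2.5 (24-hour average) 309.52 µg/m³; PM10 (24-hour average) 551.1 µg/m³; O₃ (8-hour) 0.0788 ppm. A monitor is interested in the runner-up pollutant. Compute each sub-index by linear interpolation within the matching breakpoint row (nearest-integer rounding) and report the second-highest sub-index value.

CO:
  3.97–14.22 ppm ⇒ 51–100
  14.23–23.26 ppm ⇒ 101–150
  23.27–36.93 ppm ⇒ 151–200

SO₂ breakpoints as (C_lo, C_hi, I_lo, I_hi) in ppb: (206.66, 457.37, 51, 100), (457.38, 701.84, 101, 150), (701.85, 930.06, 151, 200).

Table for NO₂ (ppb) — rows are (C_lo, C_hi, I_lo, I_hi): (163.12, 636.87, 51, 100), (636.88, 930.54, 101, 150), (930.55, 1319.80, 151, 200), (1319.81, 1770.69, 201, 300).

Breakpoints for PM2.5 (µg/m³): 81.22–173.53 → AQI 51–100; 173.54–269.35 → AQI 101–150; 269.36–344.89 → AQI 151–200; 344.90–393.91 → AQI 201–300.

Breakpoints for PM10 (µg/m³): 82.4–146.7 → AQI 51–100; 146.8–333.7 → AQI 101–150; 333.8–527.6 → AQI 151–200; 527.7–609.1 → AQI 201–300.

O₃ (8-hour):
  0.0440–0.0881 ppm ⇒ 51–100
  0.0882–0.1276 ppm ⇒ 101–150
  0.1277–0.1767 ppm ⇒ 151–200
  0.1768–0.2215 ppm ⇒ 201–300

CO: 32.35 ∈ [23.27, 36.93] ↔ index [151, 200].
151 + (32.35−23.27)·(200−151)/(36.93−23.27) = 151 + 9.08·49/13.66 ≈ 183.57, so AQI = 184.
SO₂: 610.16 lies in 457.38–701.84, so I_lo=101, I_hi=150, C_lo=457.38, C_hi=701.84.
(150−101)/(701.84−457.38) × (610.16−457.38) + 101 = 49/244.46 × 152.78 + 101 ≈ 131.62 → 132.
NO₂ 1235.06: bracket 930.55–1319.80 → index 151–200; slope 49/389.25, offset 304.51.
AQI = 151 + 49/389.25·304.51 ≈ 189.33 ⇒ 189.
PM2.5: 309.52 lies in 269.36–344.89, so I_lo=151, I_hi=200, C_lo=269.36, C_hi=344.89.
(200−151)/(344.89−269.36) × (309.52−269.36) + 151 = 49/75.53 × 40.16 + 151 ≈ 177.05 → 177.
PM10 551.1: bracket 527.7–609.1 → index 201–300; slope 99/81.4, offset 23.4.
AQI = 201 + 99/81.4·23.4 ≈ 229.46 ⇒ 229.
O₃: 0.0788 ∈ [0.0440, 0.0881] ↔ index [51, 100].
51 + (0.0788−0.0440)·(100−51)/(0.0881−0.0440) = 51 + 0.0348·49/0.0441 ≈ 89.67, so AQI = 90.
Sub-indices: CO→184, SO₂→132, NO₂→189, PM2.5→177, PM10→229, O₃→90. Ranked high→low: 229, 189, 184, 177, 132, 90. Second-highest sub-index = 189.

189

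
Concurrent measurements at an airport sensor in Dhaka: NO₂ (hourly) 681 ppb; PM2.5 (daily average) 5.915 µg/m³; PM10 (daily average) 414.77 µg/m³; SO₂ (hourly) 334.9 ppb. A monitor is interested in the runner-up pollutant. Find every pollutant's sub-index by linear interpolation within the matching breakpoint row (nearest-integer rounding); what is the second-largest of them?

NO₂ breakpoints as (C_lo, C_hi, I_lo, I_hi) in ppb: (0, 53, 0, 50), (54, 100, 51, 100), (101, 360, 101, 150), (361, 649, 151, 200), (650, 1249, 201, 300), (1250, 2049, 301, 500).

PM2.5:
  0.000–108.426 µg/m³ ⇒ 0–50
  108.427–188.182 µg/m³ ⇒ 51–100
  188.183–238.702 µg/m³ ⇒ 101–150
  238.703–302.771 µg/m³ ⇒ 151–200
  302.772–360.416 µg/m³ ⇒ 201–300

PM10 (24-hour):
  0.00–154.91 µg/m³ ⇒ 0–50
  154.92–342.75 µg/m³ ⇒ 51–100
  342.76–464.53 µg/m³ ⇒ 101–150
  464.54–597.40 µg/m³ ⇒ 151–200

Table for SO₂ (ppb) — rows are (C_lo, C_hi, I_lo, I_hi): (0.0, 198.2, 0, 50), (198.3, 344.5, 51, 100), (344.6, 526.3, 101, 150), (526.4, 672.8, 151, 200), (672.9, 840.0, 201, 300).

NO₂: 681 lies in 650–1249, so I_lo=201, I_hi=300, C_lo=650, C_hi=1249.
(300−201)/(1249−650) × (681−650) + 201 = 99/599 × 31 + 201 ≈ 206.12 → 206.
PM2.5: 5.915 ∈ [0.000, 108.426] ↔ index [0, 50].
0 + (5.915−0.000)·(50−0)/(108.426−0.000) = 0 + 5.915·50/108.426 ≈ 2.73, so AQI = 3.
PM10: 414.77 ∈ [342.76, 464.53] ↔ index [101, 150].
101 + (414.77−342.76)·(150−101)/(464.53−342.76) = 101 + 72.01·49/121.77 ≈ 129.98, so AQI = 130.
SO₂: 334.9 ∈ [198.3, 344.5] ↔ index [51, 100].
51 + (334.9−198.3)·(100−51)/(344.5−198.3) = 51 + 136.6·49/146.2 ≈ 96.78, so AQI = 97.
Sub-indices: NO₂→206, PM2.5→3, PM10→130, SO₂→97. Ranked high→low: 206, 130, 97, 3. Second-highest sub-index = 130.

130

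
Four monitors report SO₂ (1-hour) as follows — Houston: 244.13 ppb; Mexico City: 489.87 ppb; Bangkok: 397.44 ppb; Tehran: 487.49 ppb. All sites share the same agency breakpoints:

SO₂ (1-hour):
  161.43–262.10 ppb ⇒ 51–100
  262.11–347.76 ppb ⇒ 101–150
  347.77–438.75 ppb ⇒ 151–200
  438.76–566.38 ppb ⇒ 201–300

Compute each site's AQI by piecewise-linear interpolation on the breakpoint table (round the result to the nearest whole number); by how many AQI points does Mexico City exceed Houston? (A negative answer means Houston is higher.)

150

Houston: row 161.43–262.10 (AQI 51–100). (100−51)·(244.13−161.43)/(262.10−161.43) + 51 = 49·82.70/100.67 + 51 ≈ 91.25 → 91.
Mexico City 489.87: bracket 438.76–566.38 → index 201–300; slope 99/127.62, offset 51.11.
AQI = 201 + 99/127.62·51.11 ≈ 240.65 ⇒ 241.
Bangkok: row 347.77–438.75 (AQI 151–200). (200−151)·(397.44−347.77)/(438.75−347.77) + 151 = 49·49.67/90.98 + 151 ≈ 177.75 → 178.
Tehran: 487.49 lies in 438.76–566.38, so I_lo=201, I_hi=300, C_lo=438.76, C_hi=566.38.
(300−201)/(566.38−438.76) × (487.49−438.76) + 201 = 99/127.62 × 48.73 + 201 ≈ 238.80 → 239.
AQIs: Houston=91, Mexico City=241, Bangkok=178, Tehran=239. Mexico City (241) − Houston (91) = 150.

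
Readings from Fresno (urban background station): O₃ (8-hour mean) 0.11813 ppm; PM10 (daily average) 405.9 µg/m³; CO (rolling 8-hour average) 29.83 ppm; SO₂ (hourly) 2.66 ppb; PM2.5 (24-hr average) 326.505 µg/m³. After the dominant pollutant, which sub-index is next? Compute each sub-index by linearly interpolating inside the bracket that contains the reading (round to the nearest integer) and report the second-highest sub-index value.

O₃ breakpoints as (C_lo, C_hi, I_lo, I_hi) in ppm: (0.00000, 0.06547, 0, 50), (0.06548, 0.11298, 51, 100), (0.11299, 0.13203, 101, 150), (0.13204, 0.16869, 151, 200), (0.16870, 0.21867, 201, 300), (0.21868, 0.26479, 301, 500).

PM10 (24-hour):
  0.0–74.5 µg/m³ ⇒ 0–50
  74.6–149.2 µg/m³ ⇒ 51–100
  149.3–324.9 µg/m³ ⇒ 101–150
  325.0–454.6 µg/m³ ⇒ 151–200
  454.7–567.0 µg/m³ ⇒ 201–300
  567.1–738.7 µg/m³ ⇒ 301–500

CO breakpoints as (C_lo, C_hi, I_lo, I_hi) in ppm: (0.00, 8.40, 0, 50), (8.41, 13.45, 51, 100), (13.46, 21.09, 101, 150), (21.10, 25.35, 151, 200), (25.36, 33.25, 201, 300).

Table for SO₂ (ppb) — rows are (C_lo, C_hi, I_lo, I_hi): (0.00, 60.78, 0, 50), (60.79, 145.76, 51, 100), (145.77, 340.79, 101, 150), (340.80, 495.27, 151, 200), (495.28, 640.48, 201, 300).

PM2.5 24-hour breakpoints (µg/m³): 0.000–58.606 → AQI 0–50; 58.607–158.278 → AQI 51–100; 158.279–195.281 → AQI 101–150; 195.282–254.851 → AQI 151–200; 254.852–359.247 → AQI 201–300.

O₃: 0.11813 ∈ [0.11299, 0.13203] ↔ index [101, 150].
101 + (0.11813−0.11299)·(150−101)/(0.13203−0.11299) = 101 + 0.00514·49/0.01904 ≈ 114.23, so AQI = 114.
PM10 405.9: bracket 325.0–454.6 → index 151–200; slope 49/129.6, offset 80.9.
AQI = 151 + 49/129.6·80.9 ≈ 181.59 ⇒ 182.
CO: 29.83 lies in 25.36–33.25, so I_lo=201, I_hi=300, C_lo=25.36, C_hi=33.25.
(300−201)/(33.25−25.36) × (29.83−25.36) + 201 = 99/7.89 × 4.47 + 201 ≈ 257.09 → 257.
SO₂: 2.66 lies in 0.00–60.78, so I_lo=0, I_hi=50, C_lo=0.00, C_hi=60.78.
(50−0)/(60.78−0.00) × (2.66−0.00) + 0 = 50/60.78 × 2.66 + 0 ≈ 2.19 → 2.
PM2.5: 326.505 lies in 254.852–359.247, so I_lo=201, I_hi=300, C_lo=254.852, C_hi=359.247.
(300−201)/(359.247−254.852) × (326.505−254.852) + 201 = 99/104.395 × 71.653 + 201 ≈ 268.95 → 269.
Sub-indices: O₃→114, PM10→182, CO→257, SO₂→2, PM2.5→269. Ranked high→low: 269, 257, 182, 114, 2. Second-highest sub-index = 257.

257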